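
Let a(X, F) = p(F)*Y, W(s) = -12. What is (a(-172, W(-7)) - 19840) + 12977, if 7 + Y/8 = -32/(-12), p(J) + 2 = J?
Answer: -19133/3 ≈ -6377.7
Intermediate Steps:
p(J) = -2 + J
Y = -104/3 (Y = -56 + 8*(-32/(-12)) = -56 + 8*(-32*(-1/12)) = -56 + 8*(8/3) = -56 + 64/3 = -104/3 ≈ -34.667)
a(X, F) = 208/3 - 104*F/3 (a(X, F) = (-2 + F)*(-104/3) = 208/3 - 104*F/3)
(a(-172, W(-7)) - 19840) + 12977 = ((208/3 - 104/3*(-12)) - 19840) + 12977 = ((208/3 + 416) - 19840) + 12977 = (1456/3 - 19840) + 12977 = -58064/3 + 12977 = -19133/3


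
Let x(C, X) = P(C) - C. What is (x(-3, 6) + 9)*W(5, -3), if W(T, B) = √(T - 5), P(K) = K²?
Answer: 0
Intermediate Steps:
W(T, B) = √(-5 + T)
x(C, X) = C² - C
(x(-3, 6) + 9)*W(5, -3) = (-3*(-1 - 3) + 9)*√(-5 + 5) = (-3*(-4) + 9)*√0 = (12 + 9)*0 = 21*0 = 0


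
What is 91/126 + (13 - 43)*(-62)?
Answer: 33493/18 ≈ 1860.7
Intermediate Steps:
91/126 + (13 - 43)*(-62) = 91*(1/126) - 30*(-62) = 13/18 + 1860 = 33493/18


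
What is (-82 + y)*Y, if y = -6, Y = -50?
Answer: 4400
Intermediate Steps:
(-82 + y)*Y = (-82 - 6)*(-50) = -88*(-50) = 4400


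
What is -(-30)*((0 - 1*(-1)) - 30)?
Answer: -870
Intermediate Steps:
-(-30)*((0 - 1*(-1)) - 30) = -(-30)*((0 + 1) - 30) = -(-30)*(1 - 30) = -(-30)*(-29) = -3*290 = -870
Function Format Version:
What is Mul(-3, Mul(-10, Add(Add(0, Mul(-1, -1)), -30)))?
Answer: -870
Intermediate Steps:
Mul(-3, Mul(-10, Add(Add(0, Mul(-1, -1)), -30))) = Mul(-3, Mul(-10, Add(Add(0, 1), -30))) = Mul(-3, Mul(-10, Add(1, -30))) = Mul(-3, Mul(-10, -29)) = Mul(-3, 290) = -870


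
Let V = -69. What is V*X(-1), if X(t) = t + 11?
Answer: -690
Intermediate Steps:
X(t) = 11 + t
V*X(-1) = -69*(11 - 1) = -69*10 = -690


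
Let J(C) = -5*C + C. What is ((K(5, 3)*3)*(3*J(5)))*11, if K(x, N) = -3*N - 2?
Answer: 21780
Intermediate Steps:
J(C) = -4*C
K(x, N) = -2 - 3*N
((K(5, 3)*3)*(3*J(5)))*11 = (((-2 - 3*3)*3)*(3*(-4*5)))*11 = (((-2 - 9)*3)*(3*(-20)))*11 = (-11*3*(-60))*11 = -33*(-60)*11 = 1980*11 = 21780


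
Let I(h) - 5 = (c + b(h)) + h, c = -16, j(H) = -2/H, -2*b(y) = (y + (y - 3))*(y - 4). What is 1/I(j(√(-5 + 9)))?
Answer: -2/49 ≈ -0.040816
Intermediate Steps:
b(y) = -(-4 + y)*(-3 + 2*y)/2 (b(y) = -(y + (y - 3))*(y - 4)/2 = -(y + (-3 + y))*(-4 + y)/2 = -(-3 + 2*y)*(-4 + y)/2 = -(-4 + y)*(-3 + 2*y)/2)
I(h) = -17 - h² + 13*h/2 (I(h) = 5 + ((-16 + (-6 - h² + 11*h/2)) + h) = 5 + ((-22 - h² + 11*h/2) + h) = 5 + (-22 - h² + 13*h/2) = -17 - h² + 13*h/2)
1/I(j(√(-5 + 9))) = 1/(-17 - (-2/√(-5 + 9))² + 13*(-2/√(-5 + 9))/2) = 1/(-17 - (-2/(√4))² + 13*(-2/(√4))/2) = 1/(-17 - (-2/2)² + 13*(-2/2)/2) = 1/(-17 - (-2*½)² + 13*(-2*½)/2) = 1/(-17 - 1*(-1)² + (13/2)*(-1)) = 1/(-17 - 1*1 - 13/2) = 1/(-17 - 1 - 13/2) = 1/(-49/2) = -2/49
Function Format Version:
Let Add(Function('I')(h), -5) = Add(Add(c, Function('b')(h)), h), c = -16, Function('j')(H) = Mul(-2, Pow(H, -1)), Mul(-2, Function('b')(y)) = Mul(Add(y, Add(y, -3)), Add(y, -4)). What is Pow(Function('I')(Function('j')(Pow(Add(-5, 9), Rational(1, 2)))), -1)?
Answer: Rational(-2, 49) ≈ -0.040816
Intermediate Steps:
Function('b')(y) = Mul(Rational(-1, 2), Add(-4, y), Add(-3, Mul(2, y))) (Function('b')(y) = Mul(Rational(-1, 2), Mul(Add(y, Add(y, -3)), Add(y, -4))) = Mul(Rational(-1, 2), Mul(Add(y, Add(-3, y)), Add(-4, y))) = Mul(Rational(-1, 2), Mul(Add(-3, Mul(2, y)), Add(-4, y))) = Mul(Rational(-1, 2), Mul(Add(-4, y), Add(-3, Mul(2, y)))) = Mul(Rational(-1, 2), Add(-4, y), Add(-3, Mul(2, y))))
Function('I')(h) = Add(-17, Mul(-1, Pow(h, 2)), Mul(Rational(13, 2), h)) (Function('I')(h) = Add(5, Add(Add(-16, Add(-6, Mul(-1, Pow(h, 2)), Mul(Rational(11, 2), h))), h)) = Add(5, Add(Add(-22, Mul(-1, Pow(h, 2)), Mul(Rational(11, 2), h)), h)) = Add(5, Add(-22, Mul(-1, Pow(h, 2)), Mul(Rational(13, 2), h))) = Add(-17, Mul(-1, Pow(h, 2)), Mul(Rational(13, 2), h)))
Pow(Function('I')(Function('j')(Pow(Add(-5, 9), Rational(1, 2)))), -1) = Pow(Add(-17, Mul(-1, Pow(Mul(-2, Pow(Pow(Add(-5, 9), Rational(1, 2)), -1)), 2)), Mul(Rational(13, 2), Mul(-2, Pow(Pow(Add(-5, 9), Rational(1, 2)), -1)))), -1) = Pow(Add(-17, Mul(-1, Pow(Mul(-2, Pow(Pow(4, Rational(1, 2)), -1)), 2)), Mul(Rational(13, 2), Mul(-2, Pow(Pow(4, Rational(1, 2)), -1)))), -1) = Pow(Add(-17, Mul(-1, Pow(Mul(-2, Pow(2, -1)), 2)), Mul(Rational(13, 2), Mul(-2, Pow(2, -1)))), -1) = Pow(Add(-17, Mul(-1, Pow(Mul(-2, Rational(1, 2)), 2)), Mul(Rational(13, 2), Mul(-2, Rational(1, 2)))), -1) = Pow(Add(-17, Mul(-1, Pow(-1, 2)), Mul(Rational(13, 2), -1)), -1) = Pow(Add(-17, Mul(-1, 1), Rational(-13, 2)), -1) = Pow(Add(-17, -1, Rational(-13, 2)), -1) = Pow(Rational(-49, 2), -1) = Rational(-2, 49)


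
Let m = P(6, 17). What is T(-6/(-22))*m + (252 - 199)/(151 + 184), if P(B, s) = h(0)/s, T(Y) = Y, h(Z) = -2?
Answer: 7901/62645 ≈ 0.12612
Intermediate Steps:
P(B, s) = -2/s
m = -2/17 ≈ -0.11765
T(-6/(-22))*m + (252 - 199)/(151 + 184) = -6/(-22)*(-2/17) + (252 - 199)/(151 + 184) = -6*(-1/22)*(-2/17) + 53/335 = (3/11)*(-2/17) + 53*(1/335) = -6/187 + 53/335 = 7901/62645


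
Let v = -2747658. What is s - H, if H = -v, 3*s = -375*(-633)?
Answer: -2668533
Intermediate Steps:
s = 79125 (s = (-375*(-633))/3 = (⅓)*237375 = 79125)
H = 2747658 (H = -1*(-2747658) = 2747658)
s - H = 79125 - 1*2747658 = 79125 - 2747658 = -2668533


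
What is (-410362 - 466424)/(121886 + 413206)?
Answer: -146131/89182 ≈ -1.6386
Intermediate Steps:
(-410362 - 466424)/(121886 + 413206) = -876786/535092 = -876786*1/535092 = -146131/89182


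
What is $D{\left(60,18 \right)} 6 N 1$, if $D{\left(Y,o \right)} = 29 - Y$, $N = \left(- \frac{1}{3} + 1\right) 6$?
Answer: $-744$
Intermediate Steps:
$N = 4$ ($N = \left(\left(-1\right) \frac{1}{3} + 1\right) 6 = \left(- \frac{1}{3} + 1\right) 6 = \frac{2}{3} \cdot 6 = 4$)
$D{\left(60,18 \right)} 6 N 1 = \left(29 - 60\right) 6 \cdot 4 \cdot 1 = \left(29 - 60\right) 24 \cdot 1 = \left(-31\right) 24 = -744$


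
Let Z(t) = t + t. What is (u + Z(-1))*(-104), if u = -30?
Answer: 3328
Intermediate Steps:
Z(t) = 2*t
(u + Z(-1))*(-104) = (-30 + 2*(-1))*(-104) = (-30 - 2)*(-104) = -32*(-104) = 3328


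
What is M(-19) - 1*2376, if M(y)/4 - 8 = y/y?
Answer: -2340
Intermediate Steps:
M(y) = 36 (M(y) = 32 + 4*(y/y) = 32 + 4*1 = 32 + 4 = 36)
M(-19) - 1*2376 = 36 - 1*2376 = 36 - 2376 = -2340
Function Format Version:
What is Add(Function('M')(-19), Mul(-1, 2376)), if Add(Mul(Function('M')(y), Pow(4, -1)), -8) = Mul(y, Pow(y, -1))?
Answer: -2340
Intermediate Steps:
Function('M')(y) = 36 (Function('M')(y) = Add(32, Mul(4, Mul(y, Pow(y, -1)))) = Add(32, Mul(4, 1)) = Add(32, 4) = 36)
Add(Function('M')(-19), Mul(-1, 2376)) = Add(36, Mul(-1, 2376)) = Add(36, -2376) = -2340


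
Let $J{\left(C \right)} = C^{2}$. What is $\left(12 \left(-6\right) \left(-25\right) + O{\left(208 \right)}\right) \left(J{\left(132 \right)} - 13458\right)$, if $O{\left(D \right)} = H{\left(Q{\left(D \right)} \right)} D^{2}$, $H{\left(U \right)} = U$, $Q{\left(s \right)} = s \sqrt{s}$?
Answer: $7138800 + 142758739968 \sqrt{13} \approx 5.1473 \cdot 10^{11}$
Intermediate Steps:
$Q{\left(s \right)} = s^{\frac{3}{2}}$
$O{\left(D \right)} = D^{\frac{7}{2}}$ ($O{\left(D \right)} = D^{\frac{3}{2}} D^{2} = D^{\frac{7}{2}}$)
$\left(12 \left(-6\right) \left(-25\right) + O{\left(208 \right)}\right) \left(J{\left(132 \right)} - 13458\right) = \left(12 \left(-6\right) \left(-25\right) + 208^{\frac{7}{2}}\right) \left(132^{2} - 13458\right) = \left(\left(-72\right) \left(-25\right) + 35995648 \sqrt{13}\right) \left(17424 - 13458\right) = \left(1800 + 35995648 \sqrt{13}\right) 3966 = 7138800 + 142758739968 \sqrt{13}$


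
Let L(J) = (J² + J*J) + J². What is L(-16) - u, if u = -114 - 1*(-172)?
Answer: 710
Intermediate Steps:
u = 58 (u = -114 + 172 = 58)
L(J) = 3*J² (L(J) = (J² + J²) + J² = 2*J² + J² = 3*J²)
L(-16) - u = 3*(-16)² - 1*58 = 3*256 - 58 = 768 - 58 = 710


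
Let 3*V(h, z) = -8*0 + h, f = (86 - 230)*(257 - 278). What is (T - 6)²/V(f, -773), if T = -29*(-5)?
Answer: 19321/1008 ≈ 19.168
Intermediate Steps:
f = 3024 (f = -144*(-21) = 3024)
V(h, z) = h/3 (V(h, z) = (-8*0 + h)/3 = (0 + h)/3 = h/3)
T = 145
(T - 6)²/V(f, -773) = (145 - 6)²/(((⅓)*3024)) = 139²/1008 = 19321*(1/1008) = 19321/1008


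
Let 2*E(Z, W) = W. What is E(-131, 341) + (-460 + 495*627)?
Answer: 620151/2 ≈ 3.1008e+5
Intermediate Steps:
E(Z, W) = W/2
E(-131, 341) + (-460 + 495*627) = (1/2)*341 + (-460 + 495*627) = 341/2 + (-460 + 310365) = 341/2 + 309905 = 620151/2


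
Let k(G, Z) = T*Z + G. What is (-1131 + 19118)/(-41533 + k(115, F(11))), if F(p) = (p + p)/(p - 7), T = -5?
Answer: -35974/82891 ≈ -0.43399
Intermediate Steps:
F(p) = 2*p/(-7 + p) (F(p) = (2*p)/(-7 + p) = 2*p/(-7 + p))
k(G, Z) = G - 5*Z (k(G, Z) = -5*Z + G = G - 5*Z)
(-1131 + 19118)/(-41533 + k(115, F(11))) = (-1131 + 19118)/(-41533 + (115 - 10*11/(-7 + 11))) = 17987/(-41533 + (115 - 10*11/4)) = 17987/(-41533 + (115 - 5*11/2)) = 17987/(-41533 + (115 - 55/2)) = 17987/(-41533 + 175/2) = 17987/(-82891/2) = 17987*(-2/82891) = -35974/82891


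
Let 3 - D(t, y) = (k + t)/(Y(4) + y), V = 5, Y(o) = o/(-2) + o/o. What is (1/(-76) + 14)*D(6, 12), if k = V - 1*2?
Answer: 6378/209 ≈ 30.517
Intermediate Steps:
Y(o) = 1 - o/2 (Y(o) = o*(-1/2) + 1 = -o/2 + 1 = 1 - o/2)
k = 3 (k = 5 - 1*2 = 5 - 2 = 3)
D(t, y) = 3 - (3 + t)/(-1 + y) (D(t, y) = 3 - (3 + t)/((1 - 1/2*4) + y) = 3 - (3 + t)/((1 - 2) + y) = 3 - (3 + t)/(-1 + y))
(1/(-76) + 14)*D(6, 12) = (1/(-76) + 14)*((-6 - 1*6 + 3*12)/(-1 + 12)) = (-1/76 + 14)*((-6 - 6 + 36)/11) = 1063*((1/11)*24)/76 = (1063/76)*(24/11) = 6378/209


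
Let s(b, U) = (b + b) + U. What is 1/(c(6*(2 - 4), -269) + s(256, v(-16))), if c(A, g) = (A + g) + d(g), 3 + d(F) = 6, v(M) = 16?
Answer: 1/250 ≈ 0.0040000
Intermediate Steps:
d(F) = 3 (d(F) = -3 + 6 = 3)
s(b, U) = U + 2*b (s(b, U) = 2*b + U = U + 2*b)
c(A, g) = 3 + A + g (c(A, g) = (A + g) + 3 = 3 + A + g)
1/(c(6*(2 - 4), -269) + s(256, v(-16))) = 1/((3 + 6*(2 - 4) - 269) + (16 + 2*256)) = 1/((3 + 6*(-2) - 269) + (16 + 512)) = 1/((3 - 12 - 269) + 528) = 1/(-278 + 528) = 1/250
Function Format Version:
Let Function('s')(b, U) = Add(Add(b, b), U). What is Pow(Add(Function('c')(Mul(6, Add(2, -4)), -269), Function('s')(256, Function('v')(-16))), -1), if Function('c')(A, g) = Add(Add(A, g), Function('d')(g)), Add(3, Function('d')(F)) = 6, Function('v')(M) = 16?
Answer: Rational(1, 250) ≈ 0.0040000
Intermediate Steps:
Function('d')(F) = 3 (Function('d')(F) = Add(-3, 6) = 3)
Function('s')(b, U) = Add(U, Mul(2, b)) (Function('s')(b, U) = Add(Mul(2, b), U) = Add(U, Mul(2, b)))
Function('c')(A, g) = Add(3, A, g) (Function('c')(A, g) = Add(Add(A, g), 3) = Add(3, A, g))
Pow(Add(Function('c')(Mul(6, Add(2, -4)), -269), Function('s')(256, Function('v')(-16))), -1) = Pow(Add(Add(3, Mul(6, Add(2, -4)), -269), Add(16, Mul(2, 256))), -1) = Pow(Add(Add(3, Mul(6, -2), -269), Add(16, 512)), -1) = Pow(Add(Add(3, -12, -269), 528), -1) = Pow(Add(-278, 528), -1) = Pow(250, -1) = Rational(1, 250)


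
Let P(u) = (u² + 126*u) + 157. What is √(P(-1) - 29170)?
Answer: I*√29138 ≈ 170.7*I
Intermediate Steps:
P(u) = 157 + u² + 126*u
√(P(-1) - 29170) = √((157 + (-1)² + 126*(-1)) - 29170) = √((157 + 1 - 126) - 29170) = √(32 - 29170) = √(-29138) = I*√29138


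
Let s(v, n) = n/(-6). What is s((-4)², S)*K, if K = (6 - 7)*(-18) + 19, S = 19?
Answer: -703/6 ≈ -117.17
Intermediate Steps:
K = 37 (K = -1*(-18) + 19 = 18 + 19 = 37)
s(v, n) = -n/6 (s(v, n) = n*(-⅙) = -n/6)
s((-4)², S)*K = -⅙*19*37 = -19/6*37 = -703/6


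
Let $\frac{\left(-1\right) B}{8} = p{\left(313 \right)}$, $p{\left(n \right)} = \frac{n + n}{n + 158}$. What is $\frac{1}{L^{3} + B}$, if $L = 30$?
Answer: $\frac{471}{12711992} \approx 3.7052 \cdot 10^{-5}$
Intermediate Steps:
$p{\left(n \right)} = \frac{2 n}{158 + n}$
$B = - \frac{5008}{471}$ ($B = - 8 \cdot 2 \cdot 313 \frac{1}{158 + 313} = - 8 \cdot 2 \cdot 313 \cdot \frac{1}{471} = \left(-8\right) \frac{626}{471} = - \frac{5008}{471} \approx -10.633$)
$\frac{1}{L^{3} + B} = \frac{1}{30^{3} - \frac{5008}{471}} = \frac{1}{27000 - \frac{5008}{471}} = \frac{1}{\frac{12711992}{471}} = \frac{471}{12711992}$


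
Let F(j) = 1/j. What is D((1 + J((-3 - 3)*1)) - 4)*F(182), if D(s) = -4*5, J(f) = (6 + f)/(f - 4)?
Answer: -10/91 ≈ -0.10989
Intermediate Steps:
J(f) = (6 + f)/(-4 + f)
D(s) = -20 (D(s) = -1*20 = -20)
D((1 + J((-3 - 3)*1)) - 4)*F(182) = -20/182 = -20*1/182 = -10/91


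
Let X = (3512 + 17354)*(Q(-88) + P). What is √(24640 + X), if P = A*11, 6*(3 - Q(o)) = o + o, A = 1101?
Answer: 10*√22806669/3 ≈ 15919.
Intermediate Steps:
Q(o) = 3 - o/3 (Q(o) = 3 - (o + o)/6 = 3 - o/3)
P = 12111 (P = 1101*11 = 12111)
X = 760148380/3 (X = (3512 + 17354)*((3 - ⅓*(-88)) + 12111) = 20866*((3 + 88/3) + 12111) = 20866*(97/3 + 12111) = 20866*(36430/3) = 760148380/3 ≈ 2.5338e+8)
√(24640 + X) = √(24640 + 760148380/3) = √(760222300/3) = 10*√22806669/3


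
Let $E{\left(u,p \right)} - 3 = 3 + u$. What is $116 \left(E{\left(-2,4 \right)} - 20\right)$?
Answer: $-1856$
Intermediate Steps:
$E{\left(u,p \right)} = 6 + u$ ($E{\left(u,p \right)} = 3 + \left(3 + u\right) = 6 + u$)
$116 \left(E{\left(-2,4 \right)} - 20\right) = 116 \left(\left(6 - 2\right) - 20\right) = 116 \left(4 - 20\right) = 116 \left(-16\right) = -1856$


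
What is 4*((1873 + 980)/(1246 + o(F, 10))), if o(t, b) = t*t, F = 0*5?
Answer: 5706/623 ≈ 9.1589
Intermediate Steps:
F = 0
o(t, b) = t²
4*((1873 + 980)/(1246 + o(F, 10))) = 4*((1873 + 980)/(1246 + 0²)) = 4*(2853/(1246 + 0)) = 4*(2853/1246) = 5706/623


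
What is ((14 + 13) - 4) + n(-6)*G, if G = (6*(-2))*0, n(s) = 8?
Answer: 23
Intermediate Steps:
G = 0 (G = -12*0 = 0)
((14 + 13) - 4) + n(-6)*G = ((14 + 13) - 4) + 8*0 = (27 - 4) + 0 = 23 + 0 = 23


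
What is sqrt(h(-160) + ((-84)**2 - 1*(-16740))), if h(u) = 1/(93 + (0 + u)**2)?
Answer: sqrt(15708459430897)/25693 ≈ 154.26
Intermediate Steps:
h(u) = 1/(93 + u**2)
sqrt(h(-160) + ((-84)**2 - 1*(-16740))) = sqrt(1/(93 + (-160)**2) + ((-84)**2 - 1*(-16740))) = sqrt(1/(93 + 25600) + (7056 + 16740)) = sqrt(1/25693 + 23796) = sqrt(611390629/25693) = sqrt(15708459430897)/25693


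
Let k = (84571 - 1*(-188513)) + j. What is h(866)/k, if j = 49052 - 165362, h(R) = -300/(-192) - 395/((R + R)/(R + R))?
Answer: -6295/2508384 ≈ -0.0025096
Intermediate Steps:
h(R) = -6295/16 (h(R) = -300*(-1/192) - 395/((2*R)/((2*R))) = 25/16 - 395/((2*R)*(1/(2*R))) = 25/16 - 395/1 = 25/16 - 395*1 = 25/16 - 395 = -6295/16)
j = -116310
k = 156774 (k = (84571 - 1*(-188513)) - 116310 = (84571 + 188513) - 116310 = 273084 - 116310 = 156774)
h(866)/k = -6295/16/156774 = -6295/16*1/156774 = -6295/2508384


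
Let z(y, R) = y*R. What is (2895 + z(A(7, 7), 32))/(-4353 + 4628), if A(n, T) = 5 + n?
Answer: 3279/275 ≈ 11.924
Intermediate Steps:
z(y, R) = R*y
(2895 + z(A(7, 7), 32))/(-4353 + 4628) = (2895 + 32*(5 + 7))/(-4353 + 4628) = (2895 + 32*12)/275 = (2895 + 384)*(1/275) = 3279*(1/275) = 3279/275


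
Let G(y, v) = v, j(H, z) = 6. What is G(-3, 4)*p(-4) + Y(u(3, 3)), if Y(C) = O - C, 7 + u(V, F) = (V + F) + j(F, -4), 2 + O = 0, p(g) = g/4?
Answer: -11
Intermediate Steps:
p(g) = g/4 (p(g) = g*(¼) = g/4)
O = -2 (O = -2 + 0 = -2)
u(V, F) = -1 + F + V (u(V, F) = -7 + ((V + F) + 6) = -7 + ((F + V) + 6) = -7 + (6 + F + V) = -1 + F + V)
Y(C) = -2 - C
G(-3, 4)*p(-4) + Y(u(3, 3)) = 4*((¼)*(-4)) + (-2 - (-1 + 3 + 3)) = 4*(-1) + (-2 - 1*5) = -4 + (-2 - 5) = -4 - 7 = -11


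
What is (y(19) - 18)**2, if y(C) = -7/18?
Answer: 109561/324 ≈ 338.15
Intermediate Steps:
y(C) = -7/18 (y(C) = -7*1/18 = -7/18)
(y(19) - 18)**2 = (-7/18 - 18)**2 = (-331/18)**2 = 109561/324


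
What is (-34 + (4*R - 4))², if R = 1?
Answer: 1156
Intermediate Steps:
(-34 + (4*R - 4))² = (-34 + (4*1 - 4))² = (-34 + (4 - 4))² = (-34 + 0)² = (-34)² = 1156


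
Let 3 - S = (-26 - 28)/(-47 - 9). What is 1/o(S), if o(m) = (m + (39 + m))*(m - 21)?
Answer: -392/320193 ≈ -0.0012243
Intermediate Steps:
S = 57/28 (S = 3 - (-26 - 28)/(-47 - 9) = 3 - (-54)/(-56) = 3 - (-54)*(-1)/56 = 3 - 1*27/28 = 3 - 27/28 = 57/28 ≈ 2.0357)
o(m) = (-21 + m)*(39 + 2*m) (o(m) = (39 + 2*m)*(-21 + m) = (-21 + m)*(39 + 2*m))
1/o(S) = 1/(-819 - 3*57/28 + 2*(57/28)²) = 1/(-819 - 171/28 + 2*(3249/784)) = 1/(-819 - 171/28 + 3249/392) = 1/(-320193/392) = -392/320193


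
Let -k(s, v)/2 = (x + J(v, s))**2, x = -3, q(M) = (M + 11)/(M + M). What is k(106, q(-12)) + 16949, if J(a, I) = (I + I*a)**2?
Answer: -3080526740017/10368 ≈ -2.9712e+8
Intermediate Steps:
q(M) = (11 + M)/(2*M) (q(M) = (11 + M)/((2*M)) = (11 + M)*(1/(2*M)) = (11 + M)/(2*M))
k(s, v) = -2*(-3 + s**2*(1 + v)**2)**2
k(106, q(-12)) + 16949 = -2*(-3 + 106**2*(1 + (1/2)*(11 - 12)/(-12))**2)**2 + 16949 = -2*(-3 + 11236*(1 + (1/2)*(-1/12)*(-1))**2)**2 + 16949 = -2*(-3 + 11236*(1 + 1/24)**2)**2 + 16949 = -2*(-3 + 11236*(25/24)**2)**2 + 16949 = -2*(-3 + 11236*(625/576))**2 + 16949 = -2*(-3 + 1755625/144)**2 + 16949 = -2*(1755193/144)**2 + 16949 = -2*3080702467249/20736 + 16949 = -3080702467249/10368 + 16949 = -3080526740017/10368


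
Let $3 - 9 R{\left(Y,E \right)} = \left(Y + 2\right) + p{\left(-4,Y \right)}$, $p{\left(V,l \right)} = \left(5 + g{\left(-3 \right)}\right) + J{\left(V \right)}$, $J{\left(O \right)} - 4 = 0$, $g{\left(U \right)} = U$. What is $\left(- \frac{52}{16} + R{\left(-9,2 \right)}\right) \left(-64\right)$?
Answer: $\frac{1616}{9} \approx 179.56$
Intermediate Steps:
$J{\left(O \right)} = 4$ ($J{\left(O \right)} = 4 + 0 = 4$)
$p{\left(V,l \right)} = 6$ ($p{\left(V,l \right)} = \left(5 - 3\right) + 4 = 2 + 4 = 6$)
$R{\left(Y,E \right)} = - \frac{5}{9} - \frac{Y}{9}$ ($R{\left(Y,E \right)} = \frac{1}{3} - \frac{\left(Y + 2\right) + 6}{9} = \frac{1}{3} - \frac{\left(2 + Y\right) + 6}{9} = \frac{1}{3} - \frac{8 + Y}{9} = \frac{1}{3} - \left(\frac{8}{9} + \frac{Y}{9}\right) = - \frac{5}{9} - \frac{Y}{9}$)
$\left(- \frac{52}{16} + R{\left(-9,2 \right)}\right) \left(-64\right) = \left(- \frac{52}{16} - - \frac{4}{9}\right) \left(-64\right) = \left(\left(-52\right) \frac{1}{16} + \left(- \frac{5}{9} + 1\right)\right) \left(-64\right) = \left(- \frac{13}{4} + \frac{4}{9}\right) \left(-64\right) = \left(- \frac{101}{36}\right) \left(-64\right) = \frac{1616}{9}$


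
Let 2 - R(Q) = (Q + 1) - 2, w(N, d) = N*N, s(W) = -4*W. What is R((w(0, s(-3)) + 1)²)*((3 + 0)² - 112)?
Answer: -206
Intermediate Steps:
w(N, d) = N²
R(Q) = 3 - Q (R(Q) = 2 - ((Q + 1) - 2) = 2 - ((1 + Q) - 2) = 2 - (-1 + Q) = 2 + (1 - Q) = 3 - Q)
R((w(0, s(-3)) + 1)²)*((3 + 0)² - 112) = (3 - (0² + 1)²)*((3 + 0)² - 112) = (3 - (0 + 1)²)*(3² - 112) = (3 - 1*1²)*(9 - 112) = (3 - 1*1)*(-103) = (3 - 1)*(-103) = 2*(-103) = -206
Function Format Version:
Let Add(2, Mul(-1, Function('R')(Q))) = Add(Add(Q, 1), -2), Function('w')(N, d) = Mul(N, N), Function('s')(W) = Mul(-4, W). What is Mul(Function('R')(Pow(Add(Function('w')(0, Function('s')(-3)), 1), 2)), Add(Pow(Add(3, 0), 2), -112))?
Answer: -206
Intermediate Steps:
Function('w')(N, d) = Pow(N, 2)
Function('R')(Q) = Add(3, Mul(-1, Q)) (Function('R')(Q) = Add(2, Mul(-1, Add(Add(Q, 1), -2))) = Add(2, Mul(-1, Add(Add(1, Q), -2))) = Add(2, Mul(-1, Add(-1, Q))) = Add(2, Add(1, Mul(-1, Q))) = Add(3, Mul(-1, Q)))
Mul(Function('R')(Pow(Add(Function('w')(0, Function('s')(-3)), 1), 2)), Add(Pow(Add(3, 0), 2), -112)) = Mul(Add(3, Mul(-1, Pow(Add(Pow(0, 2), 1), 2))), Add(Pow(Add(3, 0), 2), -112)) = Mul(Add(3, Mul(-1, Pow(Add(0, 1), 2))), Add(Pow(3, 2), -112)) = Mul(Add(3, Mul(-1, Pow(1, 2))), Add(9, -112)) = Mul(Add(3, Mul(-1, 1)), -103) = Mul(Add(3, -1), -103) = Mul(2, -103) = -206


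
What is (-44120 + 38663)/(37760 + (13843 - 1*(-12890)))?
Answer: -5457/64493 ≈ -0.084614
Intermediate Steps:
(-44120 + 38663)/(37760 + (13843 - 1*(-12890))) = -5457/(37760 + (13843 + 12890)) = -5457/(37760 + 26733) = -5457/64493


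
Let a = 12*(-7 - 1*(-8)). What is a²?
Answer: 144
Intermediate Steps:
a = 12 (a = 12*(-7 + 8) = 12*1 = 12)
a² = 12² = 144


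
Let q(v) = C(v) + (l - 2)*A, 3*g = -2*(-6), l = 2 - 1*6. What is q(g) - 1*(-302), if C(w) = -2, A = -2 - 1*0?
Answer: 312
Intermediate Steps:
A = -2 (A = -2 + 0 = -2)
l = -4 (l = 2 - 6 = -4)
g = 4 (g = (-2*(-6))/3 = (1/3)*12 = 4)
q(v) = 10 (q(v) = -2 + (-4 - 2)*(-2) = -2 - 6*(-2) = -2 + 12 = 10)
q(g) - 1*(-302) = 10 - 1*(-302) = 10 + 302 = 312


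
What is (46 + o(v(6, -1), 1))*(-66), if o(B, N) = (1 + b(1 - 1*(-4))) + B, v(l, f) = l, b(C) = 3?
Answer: -3696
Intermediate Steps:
o(B, N) = 4 + B (o(B, N) = (1 + 3) + B = 4 + B)
(46 + o(v(6, -1), 1))*(-66) = (46 + (4 + 6))*(-66) = (46 + 10)*(-66) = 56*(-66) = -3696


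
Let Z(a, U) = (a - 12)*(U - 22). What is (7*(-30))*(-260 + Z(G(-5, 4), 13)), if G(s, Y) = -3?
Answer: 26250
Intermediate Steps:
Z(a, U) = (-22 + U)*(-12 + a) (Z(a, U) = (-12 + a)*(-22 + U) = (-22 + U)*(-12 + a))
(7*(-30))*(-260 + Z(G(-5, 4), 13)) = (7*(-30))*(-260 + (264 - 22*(-3) - 12*13 + 13*(-3))) = -210*(-260 + (264 + 66 - 156 - 39)) = -210*(-260 + 135) = -210*(-125) = 26250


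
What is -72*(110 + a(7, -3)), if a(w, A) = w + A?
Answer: -8208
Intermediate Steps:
a(w, A) = A + w
-72*(110 + a(7, -3)) = -72*(110 + (-3 + 7)) = -72*(110 + 4) = -72*114 = -8208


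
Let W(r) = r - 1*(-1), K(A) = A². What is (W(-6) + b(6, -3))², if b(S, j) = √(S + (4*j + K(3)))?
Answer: (5 - √3)² ≈ 10.679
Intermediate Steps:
W(r) = 1 + r (W(r) = r + 1 = 1 + r)
b(S, j) = √(9 + S + 4*j) (b(S, j) = √(S + (4*j + 3²)) = √(S + (4*j + 9)) = √(S + (9 + 4*j)) = √(9 + S + 4*j))
(W(-6) + b(6, -3))² = ((1 - 6) + √(9 + 6 + 4*(-3)))² = (-5 + √(9 + 6 - 12))² = (-5 + √3)²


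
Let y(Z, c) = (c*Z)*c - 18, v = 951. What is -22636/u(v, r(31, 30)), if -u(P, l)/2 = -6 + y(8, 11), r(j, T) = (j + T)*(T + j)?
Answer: 5659/472 ≈ 11.989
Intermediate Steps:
r(j, T) = (T + j)**2 (r(j, T) = (T + j)*(T + j) = (T + j)**2)
y(Z, c) = -18 + Z*c**2 (y(Z, c) = (Z*c)*c - 18 = Z*c**2 - 18 = -18 + Z*c**2)
u(P, l) = -1888 (u(P, l) = -2*(-6 + (-18 + 8*11**2)) = -2*(-6 + (-18 + 8*121)) = -2*(-6 + (-18 + 968)) = -2*(-6 + 950) = -2*944 = -1888)
-22636/u(v, r(31, 30)) = -22636/(-1888) = -22636*(-1/1888) = 5659/472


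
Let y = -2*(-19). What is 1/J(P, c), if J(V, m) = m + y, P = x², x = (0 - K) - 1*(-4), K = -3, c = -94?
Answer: -1/56 ≈ -0.017857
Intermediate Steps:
x = 7 (x = (0 - 1*(-3)) - 1*(-4) = (0 + 3) + 4 = 3 + 4 = 7)
y = 38
P = 49 (P = 7² = 49)
J(V, m) = 38 + m (J(V, m) = m + 38 = 38 + m)
1/J(P, c) = 1/(38 - 94) = 1/(-56) = -1/56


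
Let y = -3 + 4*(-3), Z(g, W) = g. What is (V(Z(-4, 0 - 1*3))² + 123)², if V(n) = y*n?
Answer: 13860729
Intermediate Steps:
y = -15 (y = -3 - 12 = -15)
V(n) = -15*n
(V(Z(-4, 0 - 1*3))² + 123)² = ((-15*(-4))² + 123)² = (60² + 123)² = (3600 + 123)² = 3723² = 13860729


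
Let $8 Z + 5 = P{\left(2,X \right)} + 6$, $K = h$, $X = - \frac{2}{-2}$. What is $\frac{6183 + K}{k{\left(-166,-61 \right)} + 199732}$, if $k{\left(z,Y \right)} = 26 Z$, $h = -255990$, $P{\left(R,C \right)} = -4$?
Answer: $- \frac{999228}{798889} \approx -1.2508$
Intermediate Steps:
$X = 1$ ($X = \left(-2\right) \left(- \frac{1}{2}\right) = 1$)
$K = -255990$
$Z = - \frac{3}{8}$ ($Z = - \frac{5}{8} + \frac{-4 + 6}{8} = - \frac{5}{8} + \frac{1}{8} \cdot 2 = - \frac{5}{8} + \frac{1}{4} = - \frac{3}{8} \approx -0.375$)
$k{\left(z,Y \right)} = - \frac{39}{4}$ ($k{\left(z,Y \right)} = 26 \left(- \frac{3}{8}\right) = - \frac{39}{4}$)
$\frac{6183 + K}{k{\left(-166,-61 \right)} + 199732} = \frac{6183 - 255990}{- \frac{39}{4} + 199732} = - \frac{249807}{\frac{798889}{4}} = \left(-249807\right) \frac{4}{798889} = - \frac{999228}{798889}$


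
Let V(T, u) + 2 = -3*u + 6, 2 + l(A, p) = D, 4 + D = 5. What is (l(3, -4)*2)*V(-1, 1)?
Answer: -2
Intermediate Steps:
D = 1 (D = -4 + 5 = 1)
l(A, p) = -1 (l(A, p) = -2 + 1 = -1)
V(T, u) = 4 - 3*u (V(T, u) = -2 + (-3*u + 6) = -2 + (6 - 3*u) = 4 - 3*u)
(l(3, -4)*2)*V(-1, 1) = (-1*2)*(4 - 3*1) = -2*(4 - 3) = -2*1 = -2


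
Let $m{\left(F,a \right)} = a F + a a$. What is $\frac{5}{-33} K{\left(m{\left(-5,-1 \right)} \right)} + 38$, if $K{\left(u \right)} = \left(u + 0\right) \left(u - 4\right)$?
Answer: $\frac{398}{11} \approx 36.182$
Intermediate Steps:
$m{\left(F,a \right)} = a^{2} + F a$ ($m{\left(F,a \right)} = F a + a^{2} = a^{2} + F a$)
$K{\left(u \right)} = u \left(-4 + u\right)$
$\frac{5}{-33} K{\left(m{\left(-5,-1 \right)} \right)} + 38 = \frac{5}{-33} - (-5 - 1) \left(-4 - \left(-5 - 1\right)\right) + 38 = 5 \left(- \frac{1}{33}\right) \left(-1\right) \left(-6\right) \left(-4 - -6\right) + 38 = - \frac{5 \cdot 6 \left(-4 + 6\right)}{33} + 38 = - \frac{5 \cdot 6 \cdot 2}{33} + 38 = \left(- \frac{5}{33}\right) 12 + 38 = - \frac{20}{11} + 38 = \frac{398}{11}$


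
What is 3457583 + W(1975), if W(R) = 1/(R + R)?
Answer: 13657452851/3950 ≈ 3.4576e+6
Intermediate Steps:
W(R) = 1/(2*R)
3457583 + W(1975) = 3457583 + (½)/1975 = 3457583 + (½)*(1/1975) = 3457583 + 1/3950 = 13657452851/3950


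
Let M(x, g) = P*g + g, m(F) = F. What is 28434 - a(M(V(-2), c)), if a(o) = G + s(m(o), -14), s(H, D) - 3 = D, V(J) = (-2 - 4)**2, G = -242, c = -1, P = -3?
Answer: 28687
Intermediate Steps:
V(J) = 36 (V(J) = (-6)**2 = 36)
s(H, D) = 3 + D
M(x, g) = -2*g (M(x, g) = -3*g + g = -2*g)
a(o) = -253 (a(o) = -242 + (3 - 14) = -242 - 11 = -253)
28434 - a(M(V(-2), c)) = 28434 - 1*(-253) = 28434 + 253 = 28687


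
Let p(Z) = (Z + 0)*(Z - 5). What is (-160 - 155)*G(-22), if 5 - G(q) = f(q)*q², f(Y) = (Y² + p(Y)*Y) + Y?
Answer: -1921912335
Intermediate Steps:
p(Z) = Z*(-5 + Z)
f(Y) = Y + Y² + Y²*(-5 + Y) (f(Y) = (Y² + (Y*(-5 + Y))*Y) + Y = (Y² + Y²*(-5 + Y)) + Y = Y + Y² + Y²*(-5 + Y))
G(q) = 5 - q³*(1 + q + q*(-5 + q)) (G(q) = 5 - q*(1 + q + q*(-5 + q))*q² = 5 - q³*(1 + q + q*(-5 + q)))
(-160 - 155)*G(-22) = (-160 - 155)*(5 - 1*(-22)³ - 1*(-22)⁵ + 4*(-22)⁴) = -315*(5 - 1*(-10648) - 1*(-5153632) + 4*234256) = -315*(5 + 10648 + 5153632 + 937024) = -315*6101309 = -1921912335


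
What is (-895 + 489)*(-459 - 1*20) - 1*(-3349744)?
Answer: 3544218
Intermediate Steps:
(-895 + 489)*(-459 - 1*20) - 1*(-3349744) = -406*(-459 - 20) + 3349744 = -406*(-479) + 3349744 = 194474 + 3349744 = 3544218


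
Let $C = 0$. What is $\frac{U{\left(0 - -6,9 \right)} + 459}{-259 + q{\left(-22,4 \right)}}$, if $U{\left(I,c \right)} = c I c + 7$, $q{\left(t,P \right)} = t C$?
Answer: $- \frac{136}{37} \approx -3.6757$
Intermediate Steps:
$q{\left(t,P \right)} = 0$ ($q{\left(t,P \right)} = t 0 = 0$)
$U{\left(I,c \right)} = 7 + I c^{2}$ ($U{\left(I,c \right)} = I c c + 7 = I c^{2} + 7 = 7 + I c^{2}$)
$\frac{U{\left(0 - -6,9 \right)} + 459}{-259 + q{\left(-22,4 \right)}} = \frac{\left(7 + \left(0 - -6\right) 9^{2}\right) + 459}{-259 + 0} = \frac{\left(7 + \left(0 + 6\right) 81\right) + 459}{-259} = \left(\left(7 + 6 \cdot 81\right) + 459\right) \left(- \frac{1}{259}\right) = \left(\left(7 + 486\right) + 459\right) \left(- \frac{1}{259}\right) = \left(493 + 459\right) \left(- \frac{1}{259}\right) = 952 \left(- \frac{1}{259}\right) = - \frac{136}{37}$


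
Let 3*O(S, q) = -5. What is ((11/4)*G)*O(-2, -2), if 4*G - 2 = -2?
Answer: 0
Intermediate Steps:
G = 0 (G = 1/2 + (1/4)*(-2) = 1/2 - 1/2 = 0)
O(S, q) = -5/3 (O(S, q) = (1/3)*(-5) = -5/3)
((11/4)*G)*O(-2, -2) = ((11/4)*0)*(-5/3) = 0*(-5/3) = 0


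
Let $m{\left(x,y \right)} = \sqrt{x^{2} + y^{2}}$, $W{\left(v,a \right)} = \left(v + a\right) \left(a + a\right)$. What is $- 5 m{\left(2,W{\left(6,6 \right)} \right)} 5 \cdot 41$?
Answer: $- 2050 \sqrt{5185} \approx -1.4761 \cdot 10^{5}$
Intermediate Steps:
$W{\left(v,a \right)} = 2 a \left(a + v\right)$ ($W{\left(v,a \right)} = \left(a + v\right) 2 a = 2 a \left(a + v\right)$)
$- 5 m{\left(2,W{\left(6,6 \right)} \right)} 5 \cdot 41 = - 5 \sqrt{2^{2} + \left(2 \cdot 6 \left(6 + 6\right)\right)^{2}} \cdot 5 \cdot 41 = - 5 \sqrt{4 + \left(2 \cdot 6 \cdot 12\right)^{2}} \cdot 5 \cdot 41 = - 5 \sqrt{4 + 144^{2}} \cdot 5 \cdot 41 = - 5 \sqrt{4 + 20736} \cdot 5 \cdot 41 = - 5 \sqrt{20740} \cdot 5 \cdot 41 = - 5 \cdot 2 \sqrt{5185} \cdot 5 \cdot 41 = - 10 \sqrt{5185} \cdot 5 \cdot 41 = - 50 \sqrt{5185} \cdot 41 = - 2050 \sqrt{5185}$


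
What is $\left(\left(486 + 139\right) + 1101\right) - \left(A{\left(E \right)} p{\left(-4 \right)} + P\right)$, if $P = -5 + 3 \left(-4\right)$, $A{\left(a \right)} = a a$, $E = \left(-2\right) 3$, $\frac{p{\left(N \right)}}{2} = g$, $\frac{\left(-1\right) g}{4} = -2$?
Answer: $1167$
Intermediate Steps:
$g = 8$ ($g = \left(-4\right) \left(-2\right) = 8$)
$p{\left(N \right)} = 16$ ($p{\left(N \right)} = 2 \cdot 8 = 16$)
$E = -6$
$A{\left(a \right)} = a^{2}$
$P = -17$ ($P = -5 - 12 = -17$)
$\left(\left(486 + 139\right) + 1101\right) - \left(A{\left(E \right)} p{\left(-4 \right)} + P\right) = \left(\left(486 + 139\right) + 1101\right) - \left(\left(-6\right)^{2} \cdot 16 - 17\right) = \left(625 + 1101\right) - \left(36 \cdot 16 - 17\right) = 1726 - \left(576 - 17\right) = 1726 - 559 = 1167$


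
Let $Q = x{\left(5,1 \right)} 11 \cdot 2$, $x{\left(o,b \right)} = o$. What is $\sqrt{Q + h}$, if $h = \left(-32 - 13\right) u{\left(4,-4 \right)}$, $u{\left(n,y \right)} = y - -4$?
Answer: $\sqrt{110} \approx 10.488$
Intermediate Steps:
$u{\left(n,y \right)} = 4 + y$ ($u{\left(n,y \right)} = y + 4 = 4 + y$)
$Q = 110$ ($Q = 5 \cdot 11 \cdot 2 = 55 \cdot 2 = 110$)
$h = 0$ ($h = \left(-32 - 13\right) \left(4 - 4\right) = \left(-45\right) 0 = 0$)
$\sqrt{Q + h} = \sqrt{110 + 0} = \sqrt{110}$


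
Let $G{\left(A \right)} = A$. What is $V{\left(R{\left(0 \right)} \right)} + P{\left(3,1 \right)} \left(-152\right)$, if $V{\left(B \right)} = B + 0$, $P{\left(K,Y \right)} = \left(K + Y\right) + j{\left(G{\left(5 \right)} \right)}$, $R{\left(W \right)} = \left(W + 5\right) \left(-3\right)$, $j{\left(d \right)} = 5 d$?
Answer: $-4423$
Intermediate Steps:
$R{\left(W \right)} = -15 - 3 W$ ($R{\left(W \right)} = \left(5 + W\right) \left(-3\right) = -15 - 3 W$)
$P{\left(K,Y \right)} = 25 + K + Y$ ($P{\left(K,Y \right)} = \left(K + Y\right) + 5 \cdot 5 = \left(K + Y\right) + 25 = 25 + K + Y$)
$V{\left(B \right)} = B$
$V{\left(R{\left(0 \right)} \right)} + P{\left(3,1 \right)} \left(-152\right) = \left(-15 - 0\right) + \left(25 + 3 + 1\right) \left(-152\right) = \left(-15 + 0\right) + 29 \left(-152\right) = -15 - 4408 = -4423$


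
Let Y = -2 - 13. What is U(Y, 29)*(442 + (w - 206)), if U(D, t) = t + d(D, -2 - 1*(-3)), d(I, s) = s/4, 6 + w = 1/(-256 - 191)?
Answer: 4009551/596 ≈ 6727.4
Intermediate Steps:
w = -2683/447 (w = -6 + 1/(-256 - 191) = -6 + 1/(-447) = -6 - 1/447 = -2683/447 ≈ -6.0022)
Y = -15
d(I, s) = s/4 (d(I, s) = s*(¼) = s/4)
U(D, t) = ¼ + t (U(D, t) = t + (-2 - 1*(-3))/4 = t + (-2 + 3)/4 = t + (¼)*1 = t + ¼ = ¼ + t)
U(Y, 29)*(442 + (w - 206)) = (¼ + 29)*(442 + (-2683/447 - 206)) = 117*(442 - 94765/447)/4 = (117/4)*(102809/447) = 4009551/596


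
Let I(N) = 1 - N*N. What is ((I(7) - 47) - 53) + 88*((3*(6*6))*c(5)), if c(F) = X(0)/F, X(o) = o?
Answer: -148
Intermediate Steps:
c(F) = 0 (c(F) = 0/F = 0)
I(N) = 1 - N²
((I(7) - 47) - 53) + 88*((3*(6*6))*c(5)) = (((1 - 1*7²) - 47) - 53) + 88*((3*(6*6))*0) = (((1 - 1*49) - 47) - 53) + 88*((3*36)*0) = (((1 - 49) - 47) - 53) + 88*(108*0) = ((-48 - 47) - 53) + 88*0 = (-95 - 53) + 0 = -148 + 0 = -148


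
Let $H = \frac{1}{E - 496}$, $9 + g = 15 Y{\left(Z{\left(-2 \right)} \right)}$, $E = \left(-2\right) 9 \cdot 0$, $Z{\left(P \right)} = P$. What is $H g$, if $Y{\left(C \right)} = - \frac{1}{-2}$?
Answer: $\frac{3}{992} \approx 0.0030242$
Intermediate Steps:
$Y{\left(C \right)} = \frac{1}{2}$ ($Y{\left(C \right)} = \left(-1\right) \left(- \frac{1}{2}\right) = \frac{1}{2}$)
$E = 0$ ($E = \left(-18\right) 0 = 0$)
$g = - \frac{3}{2}$ ($g = -9 + 15 \cdot \frac{1}{2} = -9 + \frac{15}{2} = - \frac{3}{2} \approx -1.5$)
$H = - \frac{1}{496}$ ($H = \frac{1}{0 - 496} = \frac{1}{-496} = - \frac{1}{496} \approx -0.0020161$)
$H g = \left(- \frac{1}{496}\right) \left(- \frac{3}{2}\right) = \frac{3}{992}$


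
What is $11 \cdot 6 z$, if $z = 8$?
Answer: $528$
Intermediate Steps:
$11 \cdot 6 z = 11 \cdot 6 \cdot 8 = 66 \cdot 8 = 528$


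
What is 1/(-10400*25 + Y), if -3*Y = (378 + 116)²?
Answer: -3/1024036 ≈ -2.9296e-6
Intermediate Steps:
Y = -244036/3 (Y = -(378 + 116)²/3 = -⅓*494² = -⅓*244036 = -244036/3 ≈ -81345.)
1/(-10400*25 + Y) = 1/(-10400*25 - 244036/3) = 1/(-260000 - 244036/3) = 1/(-1024036/3) = -3/1024036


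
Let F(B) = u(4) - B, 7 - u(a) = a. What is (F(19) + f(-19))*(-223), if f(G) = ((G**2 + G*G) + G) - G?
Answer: -157438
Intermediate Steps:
f(G) = 2*G**2 (f(G) = ((G**2 + G**2) + G) - G = (2*G**2 + G) - G = (G + 2*G**2) - G = 2*G**2)
u(a) = 7 - a
F(B) = 3 - B (F(B) = (7 - 1*4) - B = (7 - 4) - B = 3 - B)
(F(19) + f(-19))*(-223) = ((3 - 1*19) + 2*(-19)**2)*(-223) = ((3 - 19) + 2*361)*(-223) = (-16 + 722)*(-223) = 706*(-223) = -157438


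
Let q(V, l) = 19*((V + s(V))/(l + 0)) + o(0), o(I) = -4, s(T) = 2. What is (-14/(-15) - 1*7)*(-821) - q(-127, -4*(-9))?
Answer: 909127/180 ≈ 5050.7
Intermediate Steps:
q(V, l) = -4 + 19*(2 + V)/l (q(V, l) = 19*((V + 2)/(l + 0)) - 4 = 19*((2 + V)/l) - 4 = 19*(2 + V)/l - 4 = -4 + 19*(2 + V)/l)
(-14/(-15) - 1*7)*(-821) - q(-127, -4*(-9)) = (-14/(-15) - 1*7)*(-821) - (38 - (-16)*(-9) + 19*(-127))/((-4*(-9))) = (-14*(-1/15) - 7)*(-821) - (38 - 4*36 - 2413)/36 = (14/15 - 7)*(-821) - (38 - 144 - 2413)/36 = -91/15*(-821) - (-2519)/36 = 74711/15 - 1*(-2519/36) = 74711/15 + 2519/36 = 909127/180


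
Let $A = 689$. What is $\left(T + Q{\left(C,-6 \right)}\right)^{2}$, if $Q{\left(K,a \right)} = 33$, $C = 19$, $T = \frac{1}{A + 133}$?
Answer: $\frac{735874129}{675684} \approx 1089.1$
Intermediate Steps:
$T = \frac{1}{822}$ ($T = \frac{1}{689 + 133} = \frac{1}{822} \approx 0.0012165$)
$\left(T + Q{\left(C,-6 \right)}\right)^{2} = \left(\frac{1}{822} + 33\right)^{2} = \left(\frac{27127}{822}\right)^{2} = \frac{735874129}{675684}$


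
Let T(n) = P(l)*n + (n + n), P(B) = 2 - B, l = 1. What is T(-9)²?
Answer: 729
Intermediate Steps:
T(n) = 3*n (T(n) = (2 - 1*1)*n + (n + n) = (2 - 1)*n + 2*n = 1*n + 2*n = n + 2*n = 3*n)
T(-9)² = (3*(-9))² = (-27)² = 729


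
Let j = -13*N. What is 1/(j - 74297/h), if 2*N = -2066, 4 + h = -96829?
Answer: 96833/1300444654 ≈ 7.4461e-5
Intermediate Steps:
h = -96833 (h = -4 - 96829 = -96833)
N = -1033 (N = (½)*(-2066) = -1033)
j = 13429 (j = -13*(-1033) = 13429)
1/(j - 74297/h) = 1/(13429 - 74297/(-96833)) = 1/(13429 - 74297*(-1/96833)) = 1/(13429 + 74297/96833) = 1/(1300444654/96833) = 96833/1300444654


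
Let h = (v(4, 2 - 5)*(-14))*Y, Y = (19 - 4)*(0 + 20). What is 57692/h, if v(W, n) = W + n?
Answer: -14423/1050 ≈ -13.736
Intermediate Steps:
Y = 300 (Y = 15*20 = 300)
h = -4200 (h = ((4 + (2 - 5))*(-14))*300 = ((4 - 3)*(-14))*300 = (1*(-14))*300 = -14*300 = -4200)
57692/h = 57692/(-4200) = 57692*(-1/4200) = -14423/1050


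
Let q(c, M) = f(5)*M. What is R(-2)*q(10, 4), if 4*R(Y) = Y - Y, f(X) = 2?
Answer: 0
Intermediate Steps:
q(c, M) = 2*M
R(Y) = 0 (R(Y) = (Y - Y)/4 = (¼)*0 = 0)
R(-2)*q(10, 4) = 0*(2*4) = 0*8 = 0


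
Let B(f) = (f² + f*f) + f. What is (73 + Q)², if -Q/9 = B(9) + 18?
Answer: 2650384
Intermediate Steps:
B(f) = f + 2*f² (B(f) = (f² + f²) + f = 2*f² + f = f + 2*f²)
Q = -1701 (Q = -9*(9*(1 + 2*9) + 18) = -9*(9*(1 + 18) + 18) = -9*(9*19 + 18) = -9*(171 + 18) = -9*189 = -1701)
(73 + Q)² = (73 - 1701)² = (-1628)² = 2650384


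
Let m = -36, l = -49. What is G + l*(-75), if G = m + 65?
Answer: 3704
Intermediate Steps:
G = 29 (G = -36 + 65 = 29)
G + l*(-75) = 29 - 49*(-75) = 29 + 3675 = 3704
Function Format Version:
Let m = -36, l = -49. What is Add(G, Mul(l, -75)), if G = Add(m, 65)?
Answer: 3704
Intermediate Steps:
G = 29 (G = Add(-36, 65) = 29)
Add(G, Mul(l, -75)) = Add(29, Mul(-49, -75)) = Add(29, 3675) = 3704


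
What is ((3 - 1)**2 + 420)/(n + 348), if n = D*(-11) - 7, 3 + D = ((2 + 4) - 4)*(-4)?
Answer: 212/231 ≈ 0.91775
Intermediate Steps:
D = -11 (D = -3 + ((2 + 4) - 4)*(-4) = -3 + (6 - 4)*(-4) = -3 + 2*(-4) = -3 - 8 = -11)
n = 114 (n = -11*(-11) - 7 = 121 - 7 = 114)
((3 - 1)**2 + 420)/(n + 348) = ((3 - 1)**2 + 420)/(114 + 348) = (2**2 + 420)/462 = (4 + 420)*(1/462) = 424*(1/462) = 212/231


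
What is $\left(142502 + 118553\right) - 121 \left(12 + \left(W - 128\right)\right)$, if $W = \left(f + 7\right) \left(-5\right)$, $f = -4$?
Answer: $276906$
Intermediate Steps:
$W = -15$ ($W = \left(-4 + 7\right) \left(-5\right) = 3 \left(-5\right) = -15$)
$\left(142502 + 118553\right) - 121 \left(12 + \left(W - 128\right)\right) = \left(142502 + 118553\right) - 121 \left(12 - 143\right) = 261055 - 121 \left(12 - 143\right) = 261055 - -15851 = 261055 + 15851 = 276906$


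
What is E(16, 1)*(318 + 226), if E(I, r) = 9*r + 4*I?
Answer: 39712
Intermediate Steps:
E(I, r) = 4*I + 9*r
E(16, 1)*(318 + 226) = (4*16 + 9*1)*(318 + 226) = (64 + 9)*544 = 73*544 = 39712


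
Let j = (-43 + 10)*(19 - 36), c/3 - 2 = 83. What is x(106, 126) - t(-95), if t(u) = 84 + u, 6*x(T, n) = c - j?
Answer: -40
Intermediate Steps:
c = 255 (c = 6 + 3*83 = 6 + 249 = 255)
j = 561 (j = -33*(-17) = 561)
x(T, n) = -51 (x(T, n) = (255 - 1*561)/6 = (255 - 561)/6 = (⅙)*(-306) = -51)
x(106, 126) - t(-95) = -51 - (84 - 95) = -51 - 1*(-11) = -51 + 11 = -40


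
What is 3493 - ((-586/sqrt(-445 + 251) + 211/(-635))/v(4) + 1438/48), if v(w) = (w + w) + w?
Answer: 52777177/15240 - 293*I*sqrt(194)/1164 ≈ 3463.1 - 3.506*I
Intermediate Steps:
v(w) = 3*w (v(w) = 2*w + w = 3*w)
3493 - ((-586/sqrt(-445 + 251) + 211/(-635))/v(4) + 1438/48) = 3493 - ((-586/sqrt(-445 + 251) + 211/(-635))/((3*4)) + 1438/48) = 3493 - ((-586*(-I*sqrt(194)/194) + 211*(-1/635))/12 + 1438*(1/48)) = 3493 - ((-586*(-I*sqrt(194)/194) - 211/635)*(1/12) + 719/24) = 3493 - ((-(-293)*I*sqrt(194)/97 - 211/635)*(1/12) + 719/24) = 3493 - ((293*I*sqrt(194)/97 - 211/635)*(1/12) + 719/24) = 3493 - ((-211/635 + 293*I*sqrt(194)/97)*(1/12) + 719/24) = 3493 - ((-211/7620 + 293*I*sqrt(194)/1164) + 719/24) = 3493 - (456143/15240 + 293*I*sqrt(194)/1164) = 3493 + (-456143/15240 - 293*I*sqrt(194)/1164) = 52777177/15240 - 293*I*sqrt(194)/1164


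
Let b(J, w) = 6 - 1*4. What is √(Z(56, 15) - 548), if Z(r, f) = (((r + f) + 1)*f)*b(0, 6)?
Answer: 2*√403 ≈ 40.150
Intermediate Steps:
b(J, w) = 2 (b(J, w) = 6 - 4 = 2)
Z(r, f) = 2*f*(1 + f + r) (Z(r, f) = (((r + f) + 1)*f)*2 = (((f + r) + 1)*f)*2 = ((1 + f + r)*f)*2 = (f*(1 + f + r))*2 = 2*f*(1 + f + r))
√(Z(56, 15) - 548) = √(2*15*(1 + 15 + 56) - 548) = √(2*15*72 - 548) = √(2160 - 548) = √1612 = 2*√403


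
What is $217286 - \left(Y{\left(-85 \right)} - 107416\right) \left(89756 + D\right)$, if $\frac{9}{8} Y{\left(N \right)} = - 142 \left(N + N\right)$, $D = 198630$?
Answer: $\frac{223104286438}{9} \approx 2.4789 \cdot 10^{10}$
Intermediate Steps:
$Y{\left(N \right)} = - \frac{2272 N}{9}$ ($Y{\left(N \right)} = \frac{8 \left(- 142 \left(N + N\right)\right)}{9} = \frac{8 \left(- 142 \cdot 2 N\right)}{9} = \frac{8 \left(- 284 N\right)}{9} = - \frac{2272 N}{9}$)
$217286 - \left(Y{\left(-85 \right)} - 107416\right) \left(89756 + D\right) = 217286 - \left(\left(- \frac{2272}{9}\right) \left(-85\right) - 107416\right) \left(89756 + 198630\right) = 217286 - \left(\frac{193120}{9} - 107416\right) 288386 = 217286 - \left(- \frac{773624}{9}\right) 288386 = 217286 - - \frac{223102330864}{9} = 217286 + \frac{223102330864}{9} = \frac{223104286438}{9}$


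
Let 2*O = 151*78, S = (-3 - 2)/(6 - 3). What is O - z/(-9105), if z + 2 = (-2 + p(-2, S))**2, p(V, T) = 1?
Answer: 53619344/9105 ≈ 5889.0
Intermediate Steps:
S = -5/3 ≈ -1.6667
O = 5889 (O = (151*78)/2 = (1/2)*11778 = 5889)
z = -1 (z = -2 + (-2 + 1)**2 = -2 + (-1)**2 = -2 + 1 = -1)
O - z/(-9105) = 5889 - (-1)/(-9105) = 5889 - (-1)*(-1)/9105 = 5889 - 1*1/9105 = 5889 - 1/9105 = 53619344/9105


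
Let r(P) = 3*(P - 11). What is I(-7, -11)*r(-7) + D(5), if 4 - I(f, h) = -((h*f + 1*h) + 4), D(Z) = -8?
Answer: -4004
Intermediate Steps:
r(P) = -33 + 3*P (r(P) = 3*(-11 + P) = -33 + 3*P)
I(f, h) = 8 + h + f*h (I(f, h) = 4 - (-1)*((h*f + 1*h) + 4) = 4 - (-1)*((f*h + h) + 4) = 4 - (-1)*((h + f*h) + 4) = 4 - (-1)*(4 + h + f*h) = 4 - (-4 - h - f*h) = 4 + (4 + h + f*h) = 8 + h + f*h)
I(-7, -11)*r(-7) + D(5) = (8 - 11 - 7*(-11))*(-33 + 3*(-7)) - 8 = (8 - 11 + 77)*(-33 - 21) - 8 = 74*(-54) - 8 = -3996 - 8 = -4004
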